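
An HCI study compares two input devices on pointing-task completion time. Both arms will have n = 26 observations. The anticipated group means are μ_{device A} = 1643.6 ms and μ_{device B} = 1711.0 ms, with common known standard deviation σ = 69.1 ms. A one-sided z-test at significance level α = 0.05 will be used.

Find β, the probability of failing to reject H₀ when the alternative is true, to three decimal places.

Standardized effect: d = |μ_{device A} − μ_{device B}| / σ = |1643.6 − 1711.0| / 69.1 = 0.9754
Noncentrality parameter: δ = d·√(n/2) = 0.9754 × √(26/2) = 3.5168
One-sided α = 0.05 → critical value z_{0.05} = 1.645.
Power = P(Z > 1.645 − δ) = Φ(1.872) = 0.9694.
Type II error: β = 1 − power = 1 − 0.9694 = 0.0306.

β ≈ 0.031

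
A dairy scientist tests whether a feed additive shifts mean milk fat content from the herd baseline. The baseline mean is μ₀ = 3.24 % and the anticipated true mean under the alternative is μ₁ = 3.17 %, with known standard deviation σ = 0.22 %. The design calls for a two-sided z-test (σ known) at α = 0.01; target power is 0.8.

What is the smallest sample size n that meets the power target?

n = 116

Standardized effect: d = |μ₁ − μ₀| / σ = |3.17 − 3.24| / 0.22 = 0.3182
Set Φ(δ − 2.576) = 0.8; then δ − 2.576 = Φ⁻¹(0.8) = 0.842, giving δ = 3.417.
(The Φ(−δ − z_{α/2}) term is vanishingly small for δ > 0 and is dropped in the standard sample-size formula.)
δ = d·√n ⇒ n = (δ/d)² = (3.417 / 0.3182)² = 115.36.
Rounding up, n = 116.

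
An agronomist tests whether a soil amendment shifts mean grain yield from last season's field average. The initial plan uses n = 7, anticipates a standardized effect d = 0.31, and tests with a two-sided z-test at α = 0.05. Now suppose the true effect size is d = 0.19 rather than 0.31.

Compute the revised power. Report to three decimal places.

With d = 0.19: δ = d·√n = 0.19 × √7 = 0.5027. Critical value z_{0.025} = 1.960.
Revised power = Φ(δ − 1.960) + Φ(−δ − 1.960) = Φ(-1.457) + Φ(-2.463) = 0.0725 + 0.0069 = 0.0794.

Power ≈ 0.079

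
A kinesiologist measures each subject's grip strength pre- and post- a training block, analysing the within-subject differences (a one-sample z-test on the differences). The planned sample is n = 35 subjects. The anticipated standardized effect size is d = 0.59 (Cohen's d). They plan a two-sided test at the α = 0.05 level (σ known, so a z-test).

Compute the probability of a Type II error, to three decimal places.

Noncentrality parameter: δ = d·√n = 0.59 × √35 = 3.4905
Critical value for a two-sided test at α = 0.05: z_{α/2} = 1.960.
Power = Φ(δ − 1.960) + Φ(−δ − 1.960) = Φ(1.531) + Φ(-5.450) = 0.9371 + 0.0000 = 0.9371.
Type II error: β = 1 − power = 1 − 0.9371 = 0.0629.

β ≈ 0.063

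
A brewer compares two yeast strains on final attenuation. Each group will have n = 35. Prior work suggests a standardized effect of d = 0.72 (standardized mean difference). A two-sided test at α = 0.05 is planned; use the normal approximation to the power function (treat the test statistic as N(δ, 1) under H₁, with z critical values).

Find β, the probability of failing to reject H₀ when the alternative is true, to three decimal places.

β ≈ 0.146

Noncentrality parameter: δ = d·√(n/2) = 0.72 × √(35/2) = 3.0120
Two-sided α = 0.05 → critical value z_{0.025} = 1.960.
Power = Φ(δ − 1.960) + Φ(−δ − 1.960) = Φ(1.052) + Φ(-4.972) = 0.8536 + 0.0000 = 0.8536.
Type II error: β = 1 − power = 1 − 0.8536 = 0.1464.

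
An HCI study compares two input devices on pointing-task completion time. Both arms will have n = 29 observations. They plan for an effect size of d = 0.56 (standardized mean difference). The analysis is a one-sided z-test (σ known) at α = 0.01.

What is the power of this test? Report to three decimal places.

Power ≈ 0.423

Noncentrality parameter: δ = d·√(n/2) = 0.56 × √(29/2) = 2.1324
Critical value for a one-sided test at α = 0.01: z_α = 2.326.
Power = Φ(δ − 2.326) = Φ(-0.194) = 0.4231.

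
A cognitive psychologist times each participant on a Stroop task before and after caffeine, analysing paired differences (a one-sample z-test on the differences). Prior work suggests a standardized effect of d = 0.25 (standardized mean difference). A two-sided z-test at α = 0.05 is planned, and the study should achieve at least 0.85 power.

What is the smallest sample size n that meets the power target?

n = 144

For power 0.85 need Φ(δ − z_{0.025}) = 0.85, so δ = z_{0.025} + z_{0.15} = 1.960 + 1.036 = 2.996.
(The Φ(−δ − z_{α/2}) term is vanishingly small for δ > 0 and is dropped in the standard sample-size formula.)
δ = d·√n ⇒ n = (δ/d)² = (2.996 / 0.25)² = 143.65.
Rounding up, n = 144.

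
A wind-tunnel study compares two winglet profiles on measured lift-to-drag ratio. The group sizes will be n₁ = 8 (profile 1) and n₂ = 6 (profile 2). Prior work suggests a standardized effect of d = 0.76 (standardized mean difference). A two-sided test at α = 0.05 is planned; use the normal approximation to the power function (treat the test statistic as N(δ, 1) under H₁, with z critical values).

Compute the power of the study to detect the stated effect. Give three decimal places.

Power ≈ 0.291

Noncentrality parameter: δ = d / √(1/n₁ + 1/n₂) = 0.76 / √(1/8 + 1/6) = 1.4072
Critical value for a two-sided test at α = 0.05: z_{α/2} = 1.960.
Power = Φ(δ − 1.960) + Φ(−δ − 1.960) = Φ(-0.553) + Φ(-3.367) = 0.2902 + 0.0004 = 0.2906.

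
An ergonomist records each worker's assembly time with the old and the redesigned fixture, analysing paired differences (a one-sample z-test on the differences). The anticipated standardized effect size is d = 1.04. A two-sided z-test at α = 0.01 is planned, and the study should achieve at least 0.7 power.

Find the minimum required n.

n = 9

Set Φ(δ − 2.576) = 0.7; then δ − 2.576 = Φ⁻¹(0.7) = 0.524, giving δ = 3.100.
(The Φ(−δ − z_{α/2}) term is vanishingly small for δ > 0 and is dropped in the standard sample-size formula.)
δ = d·√n ⇒ n = (δ/d)² = (3.100 / 1.04)² = 8.89.
Round up to the next whole unit.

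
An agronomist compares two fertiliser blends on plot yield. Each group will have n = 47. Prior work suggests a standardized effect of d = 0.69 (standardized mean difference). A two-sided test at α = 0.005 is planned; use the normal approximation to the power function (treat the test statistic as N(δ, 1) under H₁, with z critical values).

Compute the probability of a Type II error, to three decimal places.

Noncentrality parameter: δ = d·√(n/2) = 0.69 × √(47/2) = 3.3449
Two-sided α = 0.005 → critical value z_{0.0025} = 2.807.
Power = Φ(δ − 2.807) + Φ(−δ − 2.807) = Φ(0.538) + Φ(-6.152) = 0.7047 + 0.0000 = 0.7047.
Type II error: β = 1 − power = 1 − 0.7047 = 0.2953.

β ≈ 0.295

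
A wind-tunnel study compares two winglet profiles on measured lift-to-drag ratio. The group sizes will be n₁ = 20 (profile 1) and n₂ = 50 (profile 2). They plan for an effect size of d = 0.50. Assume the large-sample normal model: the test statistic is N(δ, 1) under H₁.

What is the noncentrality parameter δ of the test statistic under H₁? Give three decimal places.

δ ≈ 1.890

The noncentrality parameter scales effect size by the design's sample-size factor: δ = d / √(1/n₁ + 1/n₂) = 0.50 / √(1/20 + 1/50) = 1.8898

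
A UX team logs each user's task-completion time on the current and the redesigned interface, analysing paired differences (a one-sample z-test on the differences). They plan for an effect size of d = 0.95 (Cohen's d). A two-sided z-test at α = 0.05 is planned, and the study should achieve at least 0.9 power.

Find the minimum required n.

n = 12

Set Φ(δ − 1.960) = 0.9; then δ − 1.960 = Φ⁻¹(0.9) = 1.282, giving δ = 3.242.
(For δ > 0 the lower-tail rejection region contributes negligibly to power, so the one-term inversion is standard.)
δ = d·√n ⇒ n = (δ/d)² = (3.242 / 0.95)² = 11.64.
Round up to the next whole unit.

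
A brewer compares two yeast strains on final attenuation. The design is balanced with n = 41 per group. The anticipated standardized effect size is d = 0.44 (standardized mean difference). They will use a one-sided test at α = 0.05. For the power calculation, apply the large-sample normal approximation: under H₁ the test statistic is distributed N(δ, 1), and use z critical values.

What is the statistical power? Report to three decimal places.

Power ≈ 0.636

Noncentrality parameter: δ = d·√(n/2) = 0.44 × √(41/2) = 1.9922
One-sided α = 0.05 → critical value z_{0.05} = 1.645.
Power = P(Z > 1.645 − δ) = Φ(0.347) = 0.6358.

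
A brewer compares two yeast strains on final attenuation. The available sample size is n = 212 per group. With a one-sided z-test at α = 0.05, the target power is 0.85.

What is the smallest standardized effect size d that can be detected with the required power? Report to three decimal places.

Need Φ(δ − 1.645) = 0.85, so δ = 1.645 + 1.036 = 2.681.
δ = d·√(n/2) ⇒ d = δ/√(n/2) = 2.681/√(212/2) = 0.2604.

d ≈ 0.260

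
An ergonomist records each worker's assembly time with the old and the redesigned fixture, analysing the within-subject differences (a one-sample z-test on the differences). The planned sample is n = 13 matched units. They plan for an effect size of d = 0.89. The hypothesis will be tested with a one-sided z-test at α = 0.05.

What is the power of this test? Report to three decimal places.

Power ≈ 0.941

Noncentrality parameter: δ = d·√n = 0.89 × √13 = 3.2089
One-sided α = 0.05 → critical value z_{0.05} = 1.645.
Power = P(Z > 1.645 − δ) = Φ(1.564) = 0.9411.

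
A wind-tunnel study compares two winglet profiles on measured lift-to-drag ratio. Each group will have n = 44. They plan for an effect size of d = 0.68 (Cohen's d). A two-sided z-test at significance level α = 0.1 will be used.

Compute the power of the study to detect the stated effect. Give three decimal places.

Noncentrality parameter: δ = d·√(n/2) = 0.68 × √(44/2) = 3.1895
Critical value for a two-sided test at α = 0.1: z_{α/2} = 1.645.
Power = Φ(δ − 1.645) + Φ(−δ − 1.645) = Φ(1.545) + Φ(-4.834) = 0.9388 + 0.0000 = 0.9388.

Power ≈ 0.939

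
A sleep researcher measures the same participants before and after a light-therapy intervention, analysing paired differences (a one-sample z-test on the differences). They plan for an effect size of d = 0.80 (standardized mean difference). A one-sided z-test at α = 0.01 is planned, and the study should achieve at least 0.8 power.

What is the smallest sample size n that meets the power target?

n = 16

Set Φ(δ − 2.326) = 0.8; then δ − 2.326 = Φ⁻¹(0.8) = 0.842, giving δ = 3.168.
δ = d·√n ⇒ n = (δ/d)² = (3.168 / 0.80)² = 15.68.
Rounding up, n = 16.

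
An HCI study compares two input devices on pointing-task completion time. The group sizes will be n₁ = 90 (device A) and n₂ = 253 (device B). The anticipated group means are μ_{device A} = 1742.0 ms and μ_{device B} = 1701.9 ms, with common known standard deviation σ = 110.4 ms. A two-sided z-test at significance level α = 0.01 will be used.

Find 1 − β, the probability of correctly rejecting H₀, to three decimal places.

Power ≈ 0.649

Standardized effect: d = |μ_{device A} − μ_{device B}| / σ = |1742.0 − 1701.9| / 110.4 = 0.3632
Noncentrality parameter: δ = d / √(1/n₁ + 1/n₂) = 0.3632 / √(1/90 + 1/253) = 2.9594
Two-sided α = 0.01 → critical value z_{0.005} = 2.576.
Power = Φ(δ − 2.576) + Φ(−δ − 2.576) = Φ(0.384) + Φ(-5.535) = 0.6494 + 0.0000 = 0.6494.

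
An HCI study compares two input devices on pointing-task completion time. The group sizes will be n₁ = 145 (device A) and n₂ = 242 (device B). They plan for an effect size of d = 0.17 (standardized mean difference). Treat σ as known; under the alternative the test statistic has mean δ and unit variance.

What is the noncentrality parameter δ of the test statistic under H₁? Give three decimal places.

δ = d / √(1/n₁ + 1/n₂) = 0.17 / √(1/145 + 1/242) = 1.6188

δ ≈ 1.619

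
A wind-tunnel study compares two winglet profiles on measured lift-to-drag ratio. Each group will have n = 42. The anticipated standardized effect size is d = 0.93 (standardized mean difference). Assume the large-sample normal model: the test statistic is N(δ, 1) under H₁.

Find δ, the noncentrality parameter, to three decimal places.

The noncentrality parameter scales effect size by the design's sample-size factor: δ = d·√(n/2) = 0.93 × √(42/2) = 4.2618

δ ≈ 4.262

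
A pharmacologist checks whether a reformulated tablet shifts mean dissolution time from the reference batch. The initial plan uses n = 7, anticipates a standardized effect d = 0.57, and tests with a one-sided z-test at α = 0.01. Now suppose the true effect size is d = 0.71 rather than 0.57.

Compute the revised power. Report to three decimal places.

With d = 0.71: δ = d·√n = 0.71 × √7 = 1.8785. Critical value z_{0.01} = 2.326.
Revised power = P(Z > 2.326 − δ) = Φ(-0.448) = 0.3271.

Power ≈ 0.327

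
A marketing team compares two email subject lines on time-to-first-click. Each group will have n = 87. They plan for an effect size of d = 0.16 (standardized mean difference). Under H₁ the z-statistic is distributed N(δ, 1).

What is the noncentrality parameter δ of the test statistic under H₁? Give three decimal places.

δ = d·√(n/2) = 0.16 × √(87/2) = 1.0553

δ ≈ 1.055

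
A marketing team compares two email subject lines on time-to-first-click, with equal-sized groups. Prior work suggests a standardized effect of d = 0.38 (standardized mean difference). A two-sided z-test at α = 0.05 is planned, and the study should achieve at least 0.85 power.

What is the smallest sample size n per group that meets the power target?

n = 125 per group

Set Φ(δ − 1.960) = 0.85; then δ − 1.960 = Φ⁻¹(0.85) = 1.036, giving δ = 2.996.
(For δ > 0 the lower-tail rejection region contributes negligibly to power, so the one-term inversion is standard.)
δ = d·√(n/2) ⇒ n = 2(δ/d)² = 2 × (2.996 / 0.38)² = 124.35.
Rounding up, n = 125 per group.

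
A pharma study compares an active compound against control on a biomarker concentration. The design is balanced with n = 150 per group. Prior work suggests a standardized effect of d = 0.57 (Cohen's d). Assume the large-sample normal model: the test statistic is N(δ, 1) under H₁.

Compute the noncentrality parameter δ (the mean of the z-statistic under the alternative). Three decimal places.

δ ≈ 4.936

The noncentrality parameter scales effect size by the design's sample-size factor: δ = d·√(n/2) = 0.57 × √(150/2) = 4.9363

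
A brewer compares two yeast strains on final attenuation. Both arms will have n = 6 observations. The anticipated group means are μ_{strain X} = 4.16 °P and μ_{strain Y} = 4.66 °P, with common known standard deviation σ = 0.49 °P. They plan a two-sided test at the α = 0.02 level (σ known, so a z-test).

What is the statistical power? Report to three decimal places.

Power ≈ 0.288

Standardized effect: d = |μ_{strain X} − μ_{strain Y}| / σ = |4.16 − 4.66| / 0.49 = 1.0204
Noncentrality parameter: δ = d·√(n/2) = 1.0204 × √(6/2) = 1.7674
Critical value for a two-sided test at α = 0.02: z_{α/2} = 2.326.
Power = Φ(δ − 2.326) + Φ(−δ − 2.326) = Φ(-0.559) + Φ(-4.094) = 0.2881 + 0.0000 = 0.2881.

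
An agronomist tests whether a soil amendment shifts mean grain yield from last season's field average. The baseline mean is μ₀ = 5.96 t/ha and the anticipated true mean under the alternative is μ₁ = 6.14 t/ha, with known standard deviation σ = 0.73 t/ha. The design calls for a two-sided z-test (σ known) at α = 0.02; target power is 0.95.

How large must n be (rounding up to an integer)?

n = 260

Standardized effect: d = |μ₁ − μ₀| / σ = |6.14 − 5.96| / 0.73 = 0.2466
Set Φ(δ − 2.326) = 0.95; then δ − 2.326 = Φ⁻¹(0.95) = 1.645, giving δ = 3.971.
(The Φ(−δ − z_{α/2}) term is vanishingly small for δ > 0 and is dropped in the standard sample-size formula.)
δ = d·√n ⇒ n = (δ/d)² = (3.971 / 0.2466)² = 259.38.
Round up to the next whole unit.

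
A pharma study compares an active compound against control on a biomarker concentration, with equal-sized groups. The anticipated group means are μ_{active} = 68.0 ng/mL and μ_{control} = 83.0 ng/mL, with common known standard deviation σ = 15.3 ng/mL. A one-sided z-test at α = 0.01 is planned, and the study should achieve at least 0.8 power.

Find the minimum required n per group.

Standardized effect: d = |μ_{active} − μ_{control}| / σ = |68.0 − 83.0| / 15.3 = 0.9804
For power 0.8 need Φ(δ − z_{0.01}) = 0.8, so δ = z_{0.01} + z_{0.20} = 2.326 + 0.842 = 3.168.
δ = d·√(n/2) ⇒ n = 2(δ/d)² = 2 × (3.168 / 0.9804)² = 20.88.
Rounding up, n = 21 per group.

n = 21 per group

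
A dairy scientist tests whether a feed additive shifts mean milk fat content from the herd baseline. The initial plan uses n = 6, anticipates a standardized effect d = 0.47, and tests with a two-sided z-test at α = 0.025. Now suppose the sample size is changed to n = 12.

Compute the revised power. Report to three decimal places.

With n = 12: δ = d·√n = 0.47 × √12 = 1.6281. Critical value z_{0.0125} = 2.241.
Revised power = Φ(δ − 2.241) + Φ(−δ − 2.241) = Φ(-0.613) + Φ(-3.870) = 0.2698 + 0.0001 = 0.2699.

Power ≈ 0.270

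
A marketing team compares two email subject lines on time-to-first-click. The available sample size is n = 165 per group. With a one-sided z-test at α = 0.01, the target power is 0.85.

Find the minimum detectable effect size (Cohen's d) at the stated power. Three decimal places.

d ≈ 0.370

Need Φ(δ − 2.326) = 0.85, so δ = 2.326 + 1.036 = 3.363.
δ = d·√(n/2) ⇒ d = δ/√(n/2) = 3.363/√(165/2) = 0.3702.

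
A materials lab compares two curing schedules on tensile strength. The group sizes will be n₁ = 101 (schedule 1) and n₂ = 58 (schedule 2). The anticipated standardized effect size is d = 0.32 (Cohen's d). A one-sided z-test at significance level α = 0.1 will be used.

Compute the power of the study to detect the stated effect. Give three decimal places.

Power ≈ 0.746

Noncentrality parameter: δ = d / √(1/n₁ + 1/n₂) = 0.32 / √(1/101 + 1/58) = 1.9423
Critical value for a one-sided test at α = 0.1: z_α = 1.282.
Power = Φ(δ − 1.282) = Φ(0.661) = 0.7456.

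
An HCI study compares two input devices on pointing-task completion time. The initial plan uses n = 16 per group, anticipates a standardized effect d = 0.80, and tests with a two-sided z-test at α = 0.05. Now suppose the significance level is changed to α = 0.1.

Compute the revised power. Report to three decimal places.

Power ≈ 0.732

δ = d·√(n/2) = 0.80 × √(16/2) = 2.2627 (unchanged). New critical value: z_{0.05} = 1.645.
Revised power = Φ(δ − 1.645) + Φ(−δ − 1.645) = Φ(0.618) + Φ(-3.908) = 0.7317 + 0.0000 = 0.7317.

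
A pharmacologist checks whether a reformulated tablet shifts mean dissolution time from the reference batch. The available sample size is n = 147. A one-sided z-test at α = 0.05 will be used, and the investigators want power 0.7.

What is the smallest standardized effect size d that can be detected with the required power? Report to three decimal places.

Required noncentrality: δ = z_{0.05} + z_{0.30} = 1.645 + 0.524 = 2.169.
δ = d·√n ⇒ d = δ/√n = 2.169/√147 = 0.1789.

d ≈ 0.179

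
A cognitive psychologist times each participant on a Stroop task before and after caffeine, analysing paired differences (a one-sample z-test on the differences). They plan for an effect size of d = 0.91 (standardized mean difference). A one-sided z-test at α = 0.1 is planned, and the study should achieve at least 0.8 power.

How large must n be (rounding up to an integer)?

For power 0.8 need Φ(δ − z_{0.1}) = 0.8, so δ = z_{0.1} + z_{0.20} = 1.282 + 0.842 = 2.123.
δ = d·√n ⇒ n = (δ/d)² = (2.123 / 0.91)² = 5.44.
Rounding up, n = 6.

n = 6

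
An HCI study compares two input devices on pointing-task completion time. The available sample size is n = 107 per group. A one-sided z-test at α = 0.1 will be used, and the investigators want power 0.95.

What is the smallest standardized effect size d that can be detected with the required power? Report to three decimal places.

Required noncentrality: δ = z_{0.1} + z_{0.05} = 1.282 + 1.645 = 2.926.
δ = d·√(n/2) ⇒ d = δ/√(n/2) = 2.926/√(107/2) = 0.4001.

d ≈ 0.400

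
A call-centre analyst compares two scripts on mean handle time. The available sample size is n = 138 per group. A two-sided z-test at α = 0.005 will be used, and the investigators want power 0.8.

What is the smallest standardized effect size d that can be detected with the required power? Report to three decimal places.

Required noncentrality: δ = z_{0.0025} + z_{0.20} = 2.807 + 0.842 = 3.649.
(The second rejection-region term Φ(−δ − z_{α/2}) is negligible and dropped.)
δ = d·√(n/2) ⇒ d = δ/√(n/2) = 3.649/√(138/2) = 0.4392.

d ≈ 0.439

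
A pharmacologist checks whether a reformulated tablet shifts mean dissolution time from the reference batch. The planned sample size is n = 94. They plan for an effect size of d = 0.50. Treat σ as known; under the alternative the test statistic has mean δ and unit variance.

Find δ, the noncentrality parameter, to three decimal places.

The noncentrality parameter scales effect size by the design's sample-size factor: δ = d·√n = 0.50 × √94 = 4.8477

δ ≈ 4.848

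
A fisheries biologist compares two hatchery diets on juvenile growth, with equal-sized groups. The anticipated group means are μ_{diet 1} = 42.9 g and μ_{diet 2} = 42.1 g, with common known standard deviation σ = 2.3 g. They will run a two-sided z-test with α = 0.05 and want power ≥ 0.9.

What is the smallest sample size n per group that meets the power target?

n = 174 per group

Standardized effect: d = |μ_{diet 1} − μ_{diet 2}| / σ = |42.9 − 42.1| / 2.3 = 0.3478
For power 0.9 need Φ(δ − z_{0.025}) = 0.9, so δ = z_{0.025} + z_{0.10} = 1.960 + 1.282 = 3.242.
(The Φ(−δ − z_{α/2}) term is vanishingly small for δ > 0 and is dropped in the standard sample-size formula.)
δ = d·√(n/2) ⇒ n = 2(δ/d)² = 2 × (3.242 / 0.3478)² = 173.70.
Rounding up, n = 174 per group.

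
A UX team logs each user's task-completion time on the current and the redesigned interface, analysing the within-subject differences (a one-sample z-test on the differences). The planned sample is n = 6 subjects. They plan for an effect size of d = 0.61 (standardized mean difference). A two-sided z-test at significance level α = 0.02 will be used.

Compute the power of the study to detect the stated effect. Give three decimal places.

Noncentrality parameter: δ = d·√n = 0.61 × √6 = 1.4942
Two-sided α = 0.02 → critical value z_{0.01} = 2.326.
Power = Φ(δ − 2.326) + Φ(−δ − 2.326) = Φ(-0.832) + Φ(-3.821) = 0.2027 + 0.0001 = 0.2027.

Power ≈ 0.203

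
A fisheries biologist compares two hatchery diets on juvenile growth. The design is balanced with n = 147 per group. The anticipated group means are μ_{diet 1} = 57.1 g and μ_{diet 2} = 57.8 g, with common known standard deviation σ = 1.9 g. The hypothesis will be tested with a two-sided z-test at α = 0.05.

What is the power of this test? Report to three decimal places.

Standardized effect: d = |μ_{diet 1} − μ_{diet 2}| / σ = |57.1 − 57.8| / 1.9 = 0.3684
Noncentrality parameter: δ = d·√(n/2) = 0.3684 × √(147/2) = 3.1586
Two-sided α = 0.05 → critical value z_{0.025} = 1.960.
Power = Φ(δ − 1.960) + Φ(−δ − 1.960) = Φ(1.199) + Φ(-5.119) = 0.8847 + 0.0000 = 0.8847.

Power ≈ 0.885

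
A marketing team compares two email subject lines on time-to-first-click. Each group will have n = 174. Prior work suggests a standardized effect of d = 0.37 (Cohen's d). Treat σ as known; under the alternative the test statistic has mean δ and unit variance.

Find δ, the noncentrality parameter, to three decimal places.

δ = d·√(n/2) = 0.37 × √(174/2) = 3.4511

δ ≈ 3.451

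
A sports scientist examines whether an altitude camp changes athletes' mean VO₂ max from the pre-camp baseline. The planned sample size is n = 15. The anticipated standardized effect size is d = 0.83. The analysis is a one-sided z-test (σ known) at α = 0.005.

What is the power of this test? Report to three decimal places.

Noncentrality parameter: δ = d·√n = 0.83 × √15 = 3.2146
One-sided α = 0.005 → critical value z_{0.005} = 2.576.
Power = P(Z > 2.576 − δ) = Φ(0.639) = 0.7385.

Power ≈ 0.739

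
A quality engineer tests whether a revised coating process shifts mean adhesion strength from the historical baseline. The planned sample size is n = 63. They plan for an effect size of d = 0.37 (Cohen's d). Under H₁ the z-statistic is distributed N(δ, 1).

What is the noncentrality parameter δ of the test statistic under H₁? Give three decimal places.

δ ≈ 2.937

δ = d·√n = 0.37 × √63 = 2.9368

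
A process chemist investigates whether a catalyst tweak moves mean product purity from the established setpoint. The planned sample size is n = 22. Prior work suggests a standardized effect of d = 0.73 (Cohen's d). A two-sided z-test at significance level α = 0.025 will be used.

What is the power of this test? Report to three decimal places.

Noncentrality parameter: δ = d·√n = 0.73 × √22 = 3.4240
Critical value for a two-sided test at α = 0.025: z_{α/2} = 2.241.
Power = Φ(δ − 2.241) + Φ(−δ − 2.241) = Φ(1.183) + Φ(-5.665) = 0.8815 + 0.0000 = 0.8815.

Power ≈ 0.882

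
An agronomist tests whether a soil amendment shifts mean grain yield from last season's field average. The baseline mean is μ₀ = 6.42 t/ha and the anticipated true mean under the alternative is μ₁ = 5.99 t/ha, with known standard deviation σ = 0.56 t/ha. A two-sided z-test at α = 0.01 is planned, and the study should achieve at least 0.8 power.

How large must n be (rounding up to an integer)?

n = 20

Standardized effect: d = |μ₁ − μ₀| / σ = |5.99 − 6.42| / 0.56 = 0.7679
Set Φ(δ − 2.576) = 0.8; then δ − 2.576 = Φ⁻¹(0.8) = 0.842, giving δ = 3.417.
(The Φ(−δ − z_{α/2}) term is vanishingly small for δ > 0 and is dropped in the standard sample-size formula.)
δ = d·√n ⇒ n = (δ/d)² = (3.417 / 0.7679)² = 19.81.
Round up to the next whole unit.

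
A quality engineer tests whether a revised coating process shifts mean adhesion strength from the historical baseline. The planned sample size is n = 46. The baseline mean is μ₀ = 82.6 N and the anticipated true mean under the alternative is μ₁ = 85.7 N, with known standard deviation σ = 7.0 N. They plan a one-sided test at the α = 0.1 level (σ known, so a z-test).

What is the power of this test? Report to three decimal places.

Power ≈ 0.957

Standardized effect: d = |μ₁ − μ₀| / σ = |85.7 − 82.6| / 7.0 = 0.4429
Noncentrality parameter: δ = d·√n = 0.4429 × √46 = 3.0036
One-sided α = 0.1 → critical value z_{0.1} = 1.282.
Power = P(Z > 1.282 − δ) = Φ(1.722) = 0.9575.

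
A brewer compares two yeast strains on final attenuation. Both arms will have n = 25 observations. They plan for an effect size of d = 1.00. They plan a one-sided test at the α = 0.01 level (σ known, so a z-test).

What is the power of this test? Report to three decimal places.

Power ≈ 0.887

Noncentrality parameter: δ = d·√(n/2) = 1.00 × √(25/2) = 3.5355
Critical value for a one-sided test at α = 0.01: z_α = 2.326.
Power = P(Z > 2.326 − δ) = Φ(1.209) = 0.8867.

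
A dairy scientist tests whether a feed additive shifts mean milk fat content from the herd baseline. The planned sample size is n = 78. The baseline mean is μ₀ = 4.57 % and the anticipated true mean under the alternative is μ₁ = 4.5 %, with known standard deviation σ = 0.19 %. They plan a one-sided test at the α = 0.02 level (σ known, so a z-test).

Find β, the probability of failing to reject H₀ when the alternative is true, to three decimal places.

β ≈ 0.115

Standardized effect: d = |μ₁ − μ₀| / σ = |4.5 − 4.57| / 0.19 = 0.3684
Noncentrality parameter: δ = d·√n = 0.3684 × √78 = 3.2538
Critical value for a one-sided test at α = 0.02: z_α = 2.054.
Power = Φ(δ − 2.054) = Φ(1.200) = 0.8849.
Type II error: β = 1 − power = 1 − 0.8849 = 0.1151.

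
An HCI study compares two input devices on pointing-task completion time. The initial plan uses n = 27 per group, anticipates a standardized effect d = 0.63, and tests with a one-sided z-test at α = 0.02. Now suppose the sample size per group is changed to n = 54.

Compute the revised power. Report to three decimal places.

Power ≈ 0.889

With n = 54 per group: δ = d·√(n/2) = 0.63 × √(54/2) = 3.2736. Critical value z_{0.02} = 2.054.
Revised power = P(Z > 2.054 − δ) = Φ(1.220) = 0.8887.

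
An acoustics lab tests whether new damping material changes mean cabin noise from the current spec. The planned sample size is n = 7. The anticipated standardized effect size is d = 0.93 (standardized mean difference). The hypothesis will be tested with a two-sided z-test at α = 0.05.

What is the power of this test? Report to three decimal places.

Power ≈ 0.692

Noncentrality parameter: δ = d·√n = 0.93 × √7 = 2.4605
Two-sided α = 0.05 → critical value z_{0.025} = 1.960.
Power = Φ(δ − 1.960) + Φ(−δ − 1.960) = Φ(0.501) + Φ(-4.421) = 0.6917 + 0.0000 = 0.6917.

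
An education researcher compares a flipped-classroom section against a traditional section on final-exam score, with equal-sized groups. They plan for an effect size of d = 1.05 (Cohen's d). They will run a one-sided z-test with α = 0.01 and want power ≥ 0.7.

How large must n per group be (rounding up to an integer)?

Set Φ(δ − 2.326) = 0.7; then δ − 2.326 = Φ⁻¹(0.7) = 0.524, giving δ = 2.851.
δ = d·√(n/2) ⇒ n = 2(δ/d)² = 2 × (2.851 / 1.05)² = 14.74.
Rounding up, n = 15 per group.

n = 15 per group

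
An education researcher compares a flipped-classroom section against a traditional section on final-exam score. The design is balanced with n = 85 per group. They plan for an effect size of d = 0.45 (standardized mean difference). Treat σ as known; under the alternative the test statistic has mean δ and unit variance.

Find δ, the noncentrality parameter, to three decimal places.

The noncentrality parameter scales effect size by the design's sample-size factor: δ = d·√(n/2) = 0.45 × √(85/2) = 2.9336

δ ≈ 2.934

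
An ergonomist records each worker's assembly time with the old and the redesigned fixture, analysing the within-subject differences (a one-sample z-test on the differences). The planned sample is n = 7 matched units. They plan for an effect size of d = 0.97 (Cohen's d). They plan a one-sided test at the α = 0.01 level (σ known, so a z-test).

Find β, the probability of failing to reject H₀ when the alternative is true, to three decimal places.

β ≈ 0.405

Noncentrality parameter: δ = d·√n = 0.97 × √7 = 2.5664
One-sided α = 0.01 → critical value z_{0.01} = 2.326.
Power = Φ(δ − 2.326) = Φ(0.240) = 0.5948.
Type II error: β = 1 − power = 1 − 0.5948 = 0.4052.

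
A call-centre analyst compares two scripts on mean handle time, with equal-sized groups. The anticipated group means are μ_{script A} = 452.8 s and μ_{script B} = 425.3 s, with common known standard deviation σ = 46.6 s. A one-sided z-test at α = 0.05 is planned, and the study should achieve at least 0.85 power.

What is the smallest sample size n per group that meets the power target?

Standardized effect: d = |μ_{script A} − μ_{script B}| / σ = |452.8 − 425.3| / 46.6 = 0.5901
For power 0.85 need Φ(δ − z_{0.05}) = 0.85, so δ = z_{0.05} + z_{0.15} = 1.645 + 1.036 = 2.681.
δ = d·√(n/2) ⇒ n = 2(δ/d)² = 2 × (2.681 / 0.5901)² = 41.29.
Round up to the next whole unit.

n = 42 per group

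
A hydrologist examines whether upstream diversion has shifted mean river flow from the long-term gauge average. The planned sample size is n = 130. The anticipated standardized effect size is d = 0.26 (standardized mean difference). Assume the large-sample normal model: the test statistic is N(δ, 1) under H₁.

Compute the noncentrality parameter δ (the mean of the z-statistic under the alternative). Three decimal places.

δ ≈ 2.964

The noncentrality parameter scales effect size by the design's sample-size factor: δ = d·√n = 0.26 × √130 = 2.9645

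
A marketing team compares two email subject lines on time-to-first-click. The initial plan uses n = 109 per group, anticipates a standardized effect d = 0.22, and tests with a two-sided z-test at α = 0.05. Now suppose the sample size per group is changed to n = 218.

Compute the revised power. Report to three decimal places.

Power ≈ 0.632

With n = 218 per group: δ = d·√(n/2) = 0.22 × √(218/2) = 2.2969. Critical value z_{0.025} = 1.960.
Revised power = Φ(δ − 1.960) + Φ(−δ − 1.960) = Φ(0.337) + Φ(-4.257) = 0.6319 + 0.0000 = 0.6319.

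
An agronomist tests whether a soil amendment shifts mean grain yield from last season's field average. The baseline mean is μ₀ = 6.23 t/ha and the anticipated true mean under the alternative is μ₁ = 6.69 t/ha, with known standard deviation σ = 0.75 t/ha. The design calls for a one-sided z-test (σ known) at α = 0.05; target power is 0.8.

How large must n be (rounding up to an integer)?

Standardized effect: d = |μ₁ − μ₀| / σ = |6.69 − 6.23| / 0.75 = 0.6133
For power 0.8 need Φ(δ − z_{0.05}) = 0.8, so δ = z_{0.05} + z_{0.20} = 1.645 + 0.842 = 2.486.
δ = d·√n ⇒ n = (δ/d)² = (2.486 / 0.6133)² = 16.44.
Round up to the next whole unit.

n = 17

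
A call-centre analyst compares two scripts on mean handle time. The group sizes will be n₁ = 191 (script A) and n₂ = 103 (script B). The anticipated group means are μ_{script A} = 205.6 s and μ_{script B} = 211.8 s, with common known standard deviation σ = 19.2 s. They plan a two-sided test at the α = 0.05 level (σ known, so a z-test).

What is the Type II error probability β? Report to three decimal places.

Standardized effect: d = |μ_{script A} − μ_{script B}| / σ = |205.6 − 211.8| / 19.2 = 0.3229
Noncentrality parameter: δ = d / √(1/n₁ + 1/n₂) = 0.3229 / √(1/191 + 1/103) = 2.6415
Critical value for a two-sided test at α = 0.05: z_{α/2} = 1.960.
Power = Φ(δ − 1.960) + Φ(−δ − 1.960) = Φ(0.682) + Φ(-4.601) = 0.7522 + 0.0000 = 0.7522.
Type II error: β = 1 − power = 1 − 0.7522 = 0.2478.

β ≈ 0.248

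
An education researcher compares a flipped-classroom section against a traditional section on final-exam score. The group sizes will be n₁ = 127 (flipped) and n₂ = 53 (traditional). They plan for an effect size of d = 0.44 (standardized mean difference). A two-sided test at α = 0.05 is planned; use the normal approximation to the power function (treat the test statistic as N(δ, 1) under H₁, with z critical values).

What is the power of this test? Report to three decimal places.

Noncentrality parameter: δ = d / √(1/n₁ + 1/n₂) = 0.44 / √(1/127 + 1/53) = 2.6906
Critical value for a two-sided test at α = 0.05: z_{α/2} = 1.960.
Power = Φ(δ − 1.960) + Φ(−δ − 1.960) = Φ(0.731) + Φ(-4.651) = 0.7675 + 0.0000 = 0.7675.

Power ≈ 0.768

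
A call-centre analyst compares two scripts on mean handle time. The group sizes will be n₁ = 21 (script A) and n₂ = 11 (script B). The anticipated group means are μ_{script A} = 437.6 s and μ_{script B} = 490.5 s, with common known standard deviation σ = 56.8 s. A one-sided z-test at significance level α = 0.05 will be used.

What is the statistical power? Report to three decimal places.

Standardized effect: d = |μ_{script A} − μ_{script B}| / σ = |437.6 − 490.5| / 56.8 = 0.9313
Noncentrality parameter: δ = d / √(1/n₁ + 1/n₂) = 0.9313 / √(1/21 + 1/11) = 2.5023
One-sided α = 0.05 → critical value z_{0.05} = 1.645.
Power = P(Z > 1.645 − δ) = Φ(0.857) = 0.8044.

Power ≈ 0.804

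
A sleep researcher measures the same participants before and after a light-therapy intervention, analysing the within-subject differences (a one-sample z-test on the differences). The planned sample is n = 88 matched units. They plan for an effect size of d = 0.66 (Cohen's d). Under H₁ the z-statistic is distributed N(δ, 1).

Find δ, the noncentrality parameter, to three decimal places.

δ = d·√n = 0.66 × √88 = 6.1913

δ ≈ 6.191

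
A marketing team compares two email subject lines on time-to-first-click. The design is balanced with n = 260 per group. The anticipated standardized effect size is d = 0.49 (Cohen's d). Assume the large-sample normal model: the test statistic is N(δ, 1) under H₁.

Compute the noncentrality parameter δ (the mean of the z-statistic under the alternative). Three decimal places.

δ = d·√(n/2) = 0.49 × √(260/2) = 5.5869

δ ≈ 5.587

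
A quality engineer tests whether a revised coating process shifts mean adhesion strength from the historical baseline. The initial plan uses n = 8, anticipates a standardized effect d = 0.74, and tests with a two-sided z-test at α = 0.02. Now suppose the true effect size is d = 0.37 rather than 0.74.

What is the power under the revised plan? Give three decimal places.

Power ≈ 0.101

With d = 0.37: δ = d·√n = 0.37 × √8 = 1.0465. Critical value z_{0.01} = 2.326.
Revised power = Φ(δ − 2.326) + Φ(−δ − 2.326) = Φ(-1.280) + Φ(-3.373) = 0.1003 + 0.0004 = 0.1007.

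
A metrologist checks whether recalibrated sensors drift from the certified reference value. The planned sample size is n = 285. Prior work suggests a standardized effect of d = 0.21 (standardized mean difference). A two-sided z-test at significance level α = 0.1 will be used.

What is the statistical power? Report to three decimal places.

Power ≈ 0.971

Noncentrality parameter: δ = d·√n = 0.21 × √285 = 3.5452
Critical value for a two-sided test at α = 0.1: z_{α/2} = 1.645.
Power = Φ(δ − 1.645) + Φ(−δ − 1.645) = Φ(1.900) + Φ(-5.190) = 0.9713 + 0.0000 = 0.9713.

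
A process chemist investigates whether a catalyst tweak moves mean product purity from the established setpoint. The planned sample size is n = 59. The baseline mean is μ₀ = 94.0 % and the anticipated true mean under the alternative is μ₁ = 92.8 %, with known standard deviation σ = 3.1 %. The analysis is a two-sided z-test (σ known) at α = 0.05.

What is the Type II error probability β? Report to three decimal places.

β ≈ 0.155

Standardized effect: d = |μ₁ − μ₀| / σ = |92.8 − 94.0| / 3.1 = 0.3871
Noncentrality parameter: δ = d·√n = 0.3871 × √59 = 2.9733
Two-sided α = 0.05 → critical value z_{0.025} = 1.960.
Power = Φ(δ − 1.960) + Φ(−δ − 1.960) = Φ(1.013) + Φ(-4.933) = 0.8446 + 0.0000 = 0.8446.
Type II error: β = 1 − power = 1 − 0.8446 = 0.1554.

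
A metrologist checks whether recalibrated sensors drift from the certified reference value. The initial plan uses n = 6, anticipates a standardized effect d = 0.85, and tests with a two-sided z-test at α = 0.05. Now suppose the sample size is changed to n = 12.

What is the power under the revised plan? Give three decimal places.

Power ≈ 0.838

With n = 12: δ = d·√n = 0.85 × √12 = 2.9445. Critical value z_{0.025} = 1.960.
Revised power = Φ(δ − 1.960) + Φ(−δ − 1.960) = Φ(0.985) + Φ(-4.904) = 0.8376 + 0.0000 = 0.8376.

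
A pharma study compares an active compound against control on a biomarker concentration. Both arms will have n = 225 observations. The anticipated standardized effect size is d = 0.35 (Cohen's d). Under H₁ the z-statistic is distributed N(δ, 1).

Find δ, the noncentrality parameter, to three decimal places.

δ ≈ 3.712

δ = d·√(n/2) = 0.35 × √(225/2) = 3.7123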